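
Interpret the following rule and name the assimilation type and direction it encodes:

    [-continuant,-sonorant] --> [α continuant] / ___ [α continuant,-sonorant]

The shared variable α links the value of [continuant] on the target to that of the neighbouring obstruent. [continuant] distinguishes stops from fricatives — a manner-of-articulation feature — so this is manner assimilation.
Since the environment is written after the underscore, the trigger follows the target; the direction is regressive.

regressive manner assimilation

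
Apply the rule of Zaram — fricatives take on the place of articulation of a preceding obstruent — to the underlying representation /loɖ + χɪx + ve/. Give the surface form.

[loɖʂɪxɣe]

/χ/ is a voiceless uvular fricative. The preceding trigger /ɖ/ is retroflex, so /χ/ must become retroflex as well.
A voiceless retroflex fricative is [ʂ], so the surface segment is [ʂ].
At the second juncture, /v/ likewise becomes [ɣ] adjacent to /x/.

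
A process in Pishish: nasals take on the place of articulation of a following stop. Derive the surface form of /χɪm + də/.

/m/ is a voiced bilabial nasal. The following trigger /d/ is alveolar, so /m/ must become alveolar as well.
Changing only its place to alveolar gives [n] — the voiced alveolar nasal.

[χɪndə]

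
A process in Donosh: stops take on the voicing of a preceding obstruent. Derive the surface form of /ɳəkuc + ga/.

/g/ is a voiced velar stop. The preceding trigger /c/ is voiceless, so /g/ must become voiceless as well.
Changing only its voicing to voiceless gives [k] — the voiceless velar stop.

[ɳəkucka]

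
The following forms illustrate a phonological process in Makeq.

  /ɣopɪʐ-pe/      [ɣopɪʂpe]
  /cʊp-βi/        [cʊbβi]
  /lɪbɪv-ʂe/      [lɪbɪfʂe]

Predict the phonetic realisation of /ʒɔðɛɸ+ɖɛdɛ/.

[ʒɔðɛβɖɛdɛ]

The data show regressive voicing assimilation: /ʐ/ → [ʂ] before /p/; /p/ → [b] before /β/; /v/ → [f] before /ʂ/. In each pair only voicing changes, matching the following consonant, while place and manner stay constant.
The rule targets /ɸ/ (voiceless bilabial fricative), which sits before the trigger /ɖ/ (voiced).
A voiced bilabial fricative is [β], so the surface segment is [β].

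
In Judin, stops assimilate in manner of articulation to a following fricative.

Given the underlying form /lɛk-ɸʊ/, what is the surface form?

[lɛxɸʊ]

The rule targets /k/ (voiceless velar stop), which sits before the trigger /ɸ/ (fricative).
Changing only its manner to fricative gives [x] — the voiceless velar fricative.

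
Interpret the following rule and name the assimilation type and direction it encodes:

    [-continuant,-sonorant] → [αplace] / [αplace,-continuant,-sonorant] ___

The shared variable α links the value of the place features (abbreviated [place]) on the target to the same value on the neighbouring segment, so place is the feature that assimilates.
The conditioning segment sits to the left of the focus bar, meaning the trigger precedes the segment that changes — progressive assimilation.

progressive place assimilation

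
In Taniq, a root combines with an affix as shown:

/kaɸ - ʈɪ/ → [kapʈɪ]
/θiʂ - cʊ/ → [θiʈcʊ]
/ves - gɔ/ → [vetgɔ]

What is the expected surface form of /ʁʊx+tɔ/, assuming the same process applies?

The data show regressive manner assimilation: /ɸ/ → [p] before /ʈ/; /ʂ/ → [ʈ] before /c/; /s/ → [t] before /g/. In each pair only manner changes, matching the following consonant, while place and voice stay constant.
/x/ is a voiceless velar fricative. The following trigger /t/ is a stop, so /x/ must become a stop as well.
Changing only its manner to stop gives [k] — the voiceless velar stop.

[ʁʊktɔ]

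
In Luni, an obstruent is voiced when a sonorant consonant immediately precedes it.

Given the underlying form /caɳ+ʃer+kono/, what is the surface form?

/ʃ/ is a voiceless postalveolar fricative. The preceding trigger /ɳ/ is voiced, so /ʃ/ must become voiced as well.
A voiced postalveolar fricative is [ʒ], so the surface segment is [ʒ].
At the second juncture, /k/ likewise becomes [g] adjacent to /r/.

[caɳʒergono]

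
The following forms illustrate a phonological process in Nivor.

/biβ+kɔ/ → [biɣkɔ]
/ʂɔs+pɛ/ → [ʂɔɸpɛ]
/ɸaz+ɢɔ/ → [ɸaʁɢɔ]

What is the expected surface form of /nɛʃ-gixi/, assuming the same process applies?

[nɛxgixi]

The data show regressive place assimilation: /β/ → [ɣ] before /k/; /s/ → [ɸ] before /p/; /z/ → [ʁ] before /ɢ/. In each pair only place changes, matching the following consonant, while manner and voice stay constant.
The rule targets /ʃ/ (voiceless postalveolar fricative), which sits before the trigger /g/ (velar).
A voiceless velar fricative is [x], so the surface segment is [x].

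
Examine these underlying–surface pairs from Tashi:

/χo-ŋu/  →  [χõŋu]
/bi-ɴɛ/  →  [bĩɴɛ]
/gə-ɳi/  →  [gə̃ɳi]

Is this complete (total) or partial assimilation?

partial assimilation

The vowel /o/ surfaces as nasalised [õ] next to the following nasal /ŋ/ — it has acquired the [+nasal] feature of its neighbour.
Likewise in the remaining data: /i/ → [ĩ] before /ɴ/; /ə/ → [ə̃] before /ɳ/ — each time a vowel is nasalised next to a following nasal.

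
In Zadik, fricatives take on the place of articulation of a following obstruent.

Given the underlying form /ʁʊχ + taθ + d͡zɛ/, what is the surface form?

/χ/ is a voiceless uvular fricative. The following trigger /t/ is alveolar, so /χ/ must become alveolar as well.
The voiceless alveolar fricative is [s], so /χ/ → [s].
The same rule applies at the second boundary: /θ/ → [s] next to /d͡z/.

[ʁʊstasd͡zɛ]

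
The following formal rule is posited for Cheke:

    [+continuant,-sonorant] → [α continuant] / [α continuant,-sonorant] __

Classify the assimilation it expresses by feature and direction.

progressive manner assimilation

The shared variable α links the value of [continuant] on the target to that of the neighbouring obstruent. [continuant] distinguishes stops from fricatives — a manner-of-articulation feature — so this is manner assimilation.
The conditioning segment sits to the left of the focus bar, meaning the trigger precedes the segment that changes — progressive assimilation.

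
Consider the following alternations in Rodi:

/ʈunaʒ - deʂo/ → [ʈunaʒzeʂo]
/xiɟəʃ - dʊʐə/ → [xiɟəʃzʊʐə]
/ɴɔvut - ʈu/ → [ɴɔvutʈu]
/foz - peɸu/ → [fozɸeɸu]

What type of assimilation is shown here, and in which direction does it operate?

progressive manner assimilation

The segment that alternates is /d/, which surfaces as [z] when adjacent to /ʒ/.
The change stop → fricative matches the manner of the preceding /ʒ/, identifying this as manner assimilation.
Place and voice are unchanged, so the assimilation is partial, not total.
Checking the remaining alternations: /d/ → [z] after /ʃ/ (stop → fricative, matching a fricative); /p/ → [ɸ] after /z/ (stop → fricative, matching a fricative) — only manner changes, and always toward the preceding segment.
Nothing changes in [ɴɔvutʈu]: there the adjacent consonants already agree in manner (/ʈ/ and /t/ are both stops), so this form is consistent with the same rule.
The trigger is the preceding segment, so the direction is progressive (perseverative).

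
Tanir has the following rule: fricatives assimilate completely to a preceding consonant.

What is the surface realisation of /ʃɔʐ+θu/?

/θ/ is the segment targeted by the rule; it sits immediately after /ʐ/, so it assimilates completely and surfaces as [ʐ].

[ʃɔʐʐu]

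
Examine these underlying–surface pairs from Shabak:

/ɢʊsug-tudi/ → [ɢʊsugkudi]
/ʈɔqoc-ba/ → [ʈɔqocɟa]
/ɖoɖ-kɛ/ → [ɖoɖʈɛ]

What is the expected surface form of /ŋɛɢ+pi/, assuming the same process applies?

[ŋɛɢqi]

The data show progressive place assimilation: /t/ → [k] after /g/; /b/ → [ɟ] after /c/; /k/ → [ʈ] after /ɖ/. In each pair only place changes, matching the preceding consonant, while manner and voice stay constant.
/p/ is a voiceless bilabial stop. The preceding trigger /ɢ/ is uvular, so /p/ must become uvular as well.
Changing only its place to uvular gives [q] — the voiceless uvular stop.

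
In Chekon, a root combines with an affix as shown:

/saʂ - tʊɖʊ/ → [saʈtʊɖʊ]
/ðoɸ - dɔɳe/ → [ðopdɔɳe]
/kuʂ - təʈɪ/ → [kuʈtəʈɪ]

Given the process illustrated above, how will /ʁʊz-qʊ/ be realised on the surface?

[ʁʊdqʊ]

The data show regressive manner assimilation: /ʂ/ → [ʈ] before /t/; /ɸ/ → [p] before /d/. In each pair only manner changes, matching the following consonant, while place and voice stay constant.
The rule targets /z/ (voiced alveolar fricative), which sits before the trigger /q/ (stop).
A voiced alveolar stop is [d], so the surface segment is [d].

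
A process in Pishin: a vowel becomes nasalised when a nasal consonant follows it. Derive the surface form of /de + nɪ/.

[dẽnɪ]

/e/ sits next to the nasal /n/ and is therefore nasalised to [ẽ].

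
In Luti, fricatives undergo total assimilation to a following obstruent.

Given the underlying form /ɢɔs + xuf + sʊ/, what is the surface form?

[ɢɔxxussʊ]

/s/ is the segment targeted by the rule; it sits immediately before /x/, so it assimilates completely and surfaces as [x].
At the second juncture, /f/ likewise becomes [s] adjacent to /s/.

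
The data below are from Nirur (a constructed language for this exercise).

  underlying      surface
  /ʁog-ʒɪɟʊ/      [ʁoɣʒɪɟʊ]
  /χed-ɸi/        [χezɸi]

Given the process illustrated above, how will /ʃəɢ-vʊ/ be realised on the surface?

The data show regressive manner assimilation: /g/ → [ɣ] before /ʒ/; /d/ → [z] before /ɸ/. In each pair only manner changes, matching the following consonant, while place and voice stay constant.
/ɢ/ is a voiced uvular stop. The following trigger /v/ is a fricative, so /ɢ/ must become a fricative as well.
The voiced uvular fricative is [ʁ], so /ɢ/ → [ʁ].

[ʃəʁvʊ]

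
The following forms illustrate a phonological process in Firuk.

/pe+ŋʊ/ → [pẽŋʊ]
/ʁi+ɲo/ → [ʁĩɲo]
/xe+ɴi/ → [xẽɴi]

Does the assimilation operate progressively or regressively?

regressive

The vowel /e/ surfaces as nasalised [ẽ] next to the following nasal /ŋ/ — it has acquired the [+nasal] feature of its neighbour.
Likewise in the remaining data: /i/ → [ĩ] before /ɲ/; /e/ → [ẽ] before /ɴ/ — each time a vowel is nasalised next to a following nasal.
Because the conditioning nasal is to the right of the vowel that changes, the process is regressive (anticipatory).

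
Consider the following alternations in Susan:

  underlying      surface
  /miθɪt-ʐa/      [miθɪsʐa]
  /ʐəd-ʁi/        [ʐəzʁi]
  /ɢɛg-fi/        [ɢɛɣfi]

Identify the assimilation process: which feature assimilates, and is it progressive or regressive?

The segment that alternates is /t/, which surfaces as [s] when adjacent to /ʐ/.
/t/ is a stop while /ʐ/ is a fricative; the output [s] is a fricative, matching the trigger — so the feature that spreads is manner.
Place and voice are unchanged, so the assimilation is partial, not total.
The same holds elsewhere in the data: /d/ → [z] before /ʁ/ (stop → fricative, matching a fricative); /g/ → [ɣ] before /f/ (stop → fricative, matching a fricative) — only manner changes, and always toward the following segment.
Since the segment that changes precedes the conditioning segment, the assimilation is regressive.

regressive manner assimilation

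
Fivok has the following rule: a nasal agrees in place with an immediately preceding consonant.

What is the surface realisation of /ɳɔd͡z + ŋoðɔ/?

/ŋ/ is a voiced velar nasal. The preceding trigger /d͡z/ is alveolar, so /ŋ/ must become alveolar as well.
The voiced alveolar nasal is [n], so /ŋ/ → [n].

[ɳɔd͡znoðɔ]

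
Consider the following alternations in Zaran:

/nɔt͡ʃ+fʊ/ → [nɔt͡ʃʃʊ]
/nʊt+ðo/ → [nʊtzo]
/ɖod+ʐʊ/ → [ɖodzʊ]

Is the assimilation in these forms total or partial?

partial assimilation

The segment that alternates is /f/, which surfaces as [ʃ] when adjacent to /t͡ʃ/.
/f/ is labiodental while /t͡ʃ/ is postalveolar; the output [ʃ] is postalveolar, matching the trigger — so the feature that spreads is place.
Manner and voice are unchanged, so the assimilation is partial, not total.
The same holds elsewhere in the data: /ð/ → [z] after /t/ (dental → alveolar, matching alveolar); /ʐ/ → [z] after /d/ (retroflex → alveolar, matching alveolar) — only place changes, and always toward the preceding segment.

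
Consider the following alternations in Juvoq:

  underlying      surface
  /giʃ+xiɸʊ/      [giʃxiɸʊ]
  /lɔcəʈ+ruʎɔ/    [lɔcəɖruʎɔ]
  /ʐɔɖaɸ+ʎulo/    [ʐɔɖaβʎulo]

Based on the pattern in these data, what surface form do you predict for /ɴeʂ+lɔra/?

The data show regressive voicing assimilation: /ʈ/ → [ɖ] before /r/; /ɸ/ → [β] before /ʎ/. In each pair only voicing changes, matching the following consonant, while place and manner stay constant.
No alternation appears in [giʃxiɸʊ]: there the adjacent consonants already agree in voicing (/ʃ/ and /x/ are both voiceless), so this form is consistent with the same rule.
The rule targets /ʂ/ (voiceless retroflex fricative), which sits before the trigger /l/ (voiced).
The voiced retroflex fricative is [ʐ], so /ʂ/ → [ʐ].

[ɴeʐlɔra]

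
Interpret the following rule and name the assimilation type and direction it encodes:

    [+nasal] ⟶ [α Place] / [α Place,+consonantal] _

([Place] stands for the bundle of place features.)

progressive place assimilation

The shared variable α links the value of the place features (abbreviated [Place]) on the target to the same value on the neighbouring segment, so place is the feature that assimilates.
Since the environment is written before the underscore, the trigger precedes the target; the direction is progressive.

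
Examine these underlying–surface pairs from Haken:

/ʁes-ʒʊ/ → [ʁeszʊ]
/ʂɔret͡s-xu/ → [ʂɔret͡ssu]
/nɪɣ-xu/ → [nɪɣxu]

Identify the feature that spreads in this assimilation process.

place

The segment that alternates is /ʒ/, which surfaces as [z] when adjacent to /s/.
The change postalveolar → alveolar matches the place of the preceding /s/, identifying this as place assimilation.
The other alternating form patterns the same way: /x/ → [s] after /t͡s/ (velar → alveolar, matching alveolar) — only place changes, and always toward the preceding segment.
Nothing changes in [nɪɣxu]: there the adjacent consonants already agree in place (/x/ and /ɣ/ are both velar), so this form is consistent with the same rule.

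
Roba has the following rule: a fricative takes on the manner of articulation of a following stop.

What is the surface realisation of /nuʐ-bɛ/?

The rule targets /ʐ/ (voiced retroflex fricative), which sits before the trigger /b/ (stop).
A voiced retroflex stop is [ɖ], so the surface segment is [ɖ].

[nuɖbɛ]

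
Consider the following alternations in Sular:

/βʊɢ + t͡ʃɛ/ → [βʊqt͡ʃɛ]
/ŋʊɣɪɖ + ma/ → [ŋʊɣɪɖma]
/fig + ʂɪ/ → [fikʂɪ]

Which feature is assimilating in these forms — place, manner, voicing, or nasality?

The segment that alternates is /ɢ/, which surfaces as [q] when adjacent to /t͡ʃ/.
/ɢ/ is voiced while /t͡ʃ/ is voiceless; the output [q] is voiceless, matching the trigger — so the feature that spreads is voicing.
The other alternating form patterns the same way: /g/ → [k] before /ʂ/ (voiced → voiceless, matching voiceless) — only voicing changes, and always toward the following segment.
No alternation appears in [ŋʊɣɪɖma]: there the adjacent consonants already agree in voicing (/ɖ/ and /m/ are both voiced), so this form is consistent with the same rule.

voicing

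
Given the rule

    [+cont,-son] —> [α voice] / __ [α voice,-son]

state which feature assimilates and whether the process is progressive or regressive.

regressive voicing assimilation

The rule copies [voice] from the environment onto the target, so the assimilating feature is voicing.
The conditioning segment sits to the right of the focus bar, meaning the trigger follows the segment that changes — regressive assimilation.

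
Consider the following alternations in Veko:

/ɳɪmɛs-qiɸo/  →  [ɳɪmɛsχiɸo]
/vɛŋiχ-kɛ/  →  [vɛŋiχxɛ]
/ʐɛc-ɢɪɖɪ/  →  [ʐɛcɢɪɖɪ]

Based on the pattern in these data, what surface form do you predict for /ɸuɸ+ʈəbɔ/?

[ɸuɸʂəbɔ]

The data show progressive manner assimilation: /q/ → [χ] after /s/; /k/ → [x] after /χ/. In each pair only manner changes, matching the preceding consonant, while place and voice stay constant.
Nothing changes in [ʐɛcɢɪɖɪ]: there the adjacent consonants already agree in manner (/ɢ/ and /c/ are both stops), so this form is consistent with the same rule.
The rule targets /ʈ/ (voiceless retroflex stop), which sits after the trigger /ɸ/ (fricative).
A voiceless retroflex fricative is [ʂ], so the surface segment is [ʂ].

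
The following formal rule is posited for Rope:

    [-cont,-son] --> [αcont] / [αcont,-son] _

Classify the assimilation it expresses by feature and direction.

progressive manner assimilation

The shared variable α links the value of [cont] on the target to that of the neighbouring obstruent. [cont] distinguishes stops from fricatives — a manner-of-articulation feature — so this is manner assimilation.
Since the environment is written before the underscore, the trigger precedes the target; the direction is progressive.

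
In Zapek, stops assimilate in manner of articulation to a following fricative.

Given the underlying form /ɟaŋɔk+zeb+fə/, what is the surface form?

[ɟaŋɔxzeβfə]

The rule targets /k/ (voiceless velar stop), which sits before the trigger /z/ (fricative).
Changing only its manner to fricative gives [x] — the voiceless velar fricative.
The same rule applies at the second boundary: /b/ → [β] next to /f/.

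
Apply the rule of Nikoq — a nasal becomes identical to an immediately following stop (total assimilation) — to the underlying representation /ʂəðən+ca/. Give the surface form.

/n/ is the segment targeted by the rule; it sits immediately before /c/, so it assimilates completely and surfaces as [c].

[ʂəðəcca]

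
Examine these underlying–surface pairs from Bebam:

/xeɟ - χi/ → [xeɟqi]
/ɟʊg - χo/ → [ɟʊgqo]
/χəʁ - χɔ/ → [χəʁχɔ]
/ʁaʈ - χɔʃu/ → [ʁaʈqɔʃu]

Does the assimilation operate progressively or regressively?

The segment that alternates is /χ/, which surfaces as [q] when adjacent to /ɟ/.
/χ/ is a fricative while /ɟ/ is a stop; the output [q] is a stop, matching the trigger — so the feature that spreads is manner.
Checking the remaining alternations: /χ/ → [q] after /g/ (fricative → stop, matching a stop); /χ/ → [q] after /ʈ/ (fricative → stop, matching a stop) — only manner changes, and always toward the preceding segment.
Nothing changes in [χəʁχɔ]: there the adjacent consonants already agree in manner (/χ/ and /ʁ/ are both fricatives), so this form is consistent with the same rule.
The trigger is the preceding segment, so the direction is progressive (perseverative).

progressive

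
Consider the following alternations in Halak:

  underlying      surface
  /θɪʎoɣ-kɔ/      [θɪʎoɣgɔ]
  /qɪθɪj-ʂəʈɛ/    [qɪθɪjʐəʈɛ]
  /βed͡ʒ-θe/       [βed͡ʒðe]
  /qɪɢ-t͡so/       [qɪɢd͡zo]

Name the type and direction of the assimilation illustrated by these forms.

The segment that alternates is /k/, which surfaces as [g] when adjacent to /ɣ/.
The change voiceless → voiced matches the voicing of the preceding /ɣ/, identifying this as voicing assimilation.
Place and manner are unchanged, so the assimilation is partial, not total.
The same holds elsewhere in the data: /ʂ/ → [ʐ] after /j/ (voiceless → voiced, matching voiced); /θ/ → [ð] after /d͡ʒ/ (voiceless → voiced, matching voiced); /t͡s/ → [d͡z] after /ɢ/ (voiceless → voiced, matching voiced) — only voicing changes, and always toward the preceding segment.
The trigger is the preceding segment, so the direction is progressive (perseverative).

progressive voicing assimilation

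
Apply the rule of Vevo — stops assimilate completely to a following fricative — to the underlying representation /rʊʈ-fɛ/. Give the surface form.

/ʈ/ is the segment targeted by the rule; it sits immediately before /f/, so it assimilates completely and surfaces as [f].

[rʊffɛ]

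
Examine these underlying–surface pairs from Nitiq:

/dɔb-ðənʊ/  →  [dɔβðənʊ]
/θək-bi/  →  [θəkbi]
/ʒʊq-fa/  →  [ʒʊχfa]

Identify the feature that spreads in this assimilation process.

Comparing underlying and surface forms, /b/ → [β] is the alternation; the neighbouring /ð/ is constant.
/b/ is a stop while /ð/ is a fricative; the output [β] is a fricative, matching the trigger — so the feature that spreads is manner.
The other alternating form patterns the same way: /q/ → [χ] before /f/ (stop → fricative, matching a fricative) — only manner changes, and always toward the following segment.
No alternation appears in [θəkbi]: there the adjacent consonants already agree in manner (/k/ and /b/ are both stops), so this form is consistent with the same rule.

manner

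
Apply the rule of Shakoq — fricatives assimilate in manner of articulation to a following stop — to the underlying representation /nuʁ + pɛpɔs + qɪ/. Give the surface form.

The rule targets /ʁ/ (voiced uvular fricative), which sits before the trigger /p/ (stop).
Changing only its manner to stop gives [ɢ] — the voiced uvular stop.
The same rule applies at the second boundary: /s/ → [t] next to /q/.

[nuɢpɛpɔtqɪ]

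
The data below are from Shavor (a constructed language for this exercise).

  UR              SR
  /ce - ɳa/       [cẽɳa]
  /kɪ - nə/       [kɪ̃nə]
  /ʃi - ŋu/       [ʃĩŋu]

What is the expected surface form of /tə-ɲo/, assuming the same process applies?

[tə̃ɲo]

The data show regressive nasality assimilation (vowel nasalisation): /e/ → [ẽ] before /ɳ/; /ɪ/ → [ɪ̃] before /n/; /i/ → [ĩ] before /ŋ/ — a vowel is nasalised by an immediately following nasal consonant.
The vowel /ə/ is adjacent to the following nasal /ɲ/, so it acquires [+nasal] and surfaces as [ə̃].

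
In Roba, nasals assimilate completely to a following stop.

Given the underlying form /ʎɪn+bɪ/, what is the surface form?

/n/ is the segment targeted by the rule; it sits immediately before /b/, so it assimilates completely and surfaces as [b].

[ʎɪbbɪ]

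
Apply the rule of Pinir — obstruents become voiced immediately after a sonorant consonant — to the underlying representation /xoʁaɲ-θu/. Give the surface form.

The rule targets /θ/ (voiceless dental fricative), which sits after the trigger /ɲ/ (voiced).
The voiced dental fricative is [ð], so /θ/ → [ð].

[xoʁaɲðu]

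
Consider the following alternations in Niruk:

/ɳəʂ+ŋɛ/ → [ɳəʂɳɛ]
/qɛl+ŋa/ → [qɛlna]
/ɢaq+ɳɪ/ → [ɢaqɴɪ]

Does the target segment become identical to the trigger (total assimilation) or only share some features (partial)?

The segment that alternates is /ŋ/, which surfaces as [ɳ] when adjacent to /ʂ/.
/ŋ/ is velar while /ʂ/ is retroflex; the output [ɳ] is retroflex, matching the trigger — so the feature that spreads is place.
Manner and voice are unchanged, so the assimilation is partial, not total.
The other alternating forms pattern the same way: /ŋ/ → [n] after /l/ (velar → alveolar, matching alveolar); /ɳ/ → [ɴ] after /q/ (retroflex → uvular, matching uvular) — only place changes, and always toward the preceding segment.

partial assimilation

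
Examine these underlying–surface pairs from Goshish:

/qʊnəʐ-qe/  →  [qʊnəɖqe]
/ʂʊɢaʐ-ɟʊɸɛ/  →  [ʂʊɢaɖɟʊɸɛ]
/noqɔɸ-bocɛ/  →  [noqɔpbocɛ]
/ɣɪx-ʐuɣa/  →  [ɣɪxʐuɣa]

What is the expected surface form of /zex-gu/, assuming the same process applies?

The data show regressive manner assimilation: /ʐ/ → [ɖ] before /q/; /ʐ/ → [ɖ] before /ɟ/; /ɸ/ → [p] before /b/. In each pair only manner changes, matching the following consonant, while place and voice stay constant.
Nothing changes in [ɣɪxʐuɣa]: there the adjacent consonants already agree in manner (/x/ and /ʐ/ are both fricatives), so this form is consistent with the same rule.
The rule targets /x/ (voiceless velar fricative), which sits before the trigger /g/ (stop).
The voiceless velar stop is [k], so /x/ → [k].

[zekgu]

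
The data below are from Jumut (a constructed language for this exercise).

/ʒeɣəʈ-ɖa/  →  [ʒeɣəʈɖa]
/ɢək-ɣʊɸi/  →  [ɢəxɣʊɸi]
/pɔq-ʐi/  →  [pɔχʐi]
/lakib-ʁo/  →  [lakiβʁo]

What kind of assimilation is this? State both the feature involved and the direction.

Underlying /k/ is realised as [x] next to /ɣ/; /ɣ/ itself does not change.
/k/ is a stop while /ɣ/ is a fricative; the output [x] is a fricative, matching the trigger — so the feature that spreads is manner.
Place and voice are unchanged, so the assimilation is partial, not total.
The same holds elsewhere in the data: /q/ → [χ] before /ʐ/ (stop → fricative, matching a fricative); /b/ → [β] before /ʁ/ (stop → fricative, matching a fricative) — only manner changes, and always toward the following segment.
Nothing changes in [ʒeɣəʈɖa]: there the adjacent consonants already agree in manner (/ʈ/ and /ɖ/ are both stops), so this form is consistent with the same rule.
The trigger is the following segment, so the direction is regressive (anticipatory).

regressive manner assimilation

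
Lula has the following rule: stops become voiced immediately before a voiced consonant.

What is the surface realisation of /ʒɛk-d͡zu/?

/k/ is a voiceless velar stop. The following trigger /d͡z/ is voiced, so /k/ must become voiced as well.
The voiced velar stop is [g], so /k/ → [g].

[ʒɛgd͡zu]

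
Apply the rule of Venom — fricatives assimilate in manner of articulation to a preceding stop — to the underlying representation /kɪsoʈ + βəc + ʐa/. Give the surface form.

The rule targets /β/ (voiced bilabial fricative), which sits after the trigger /ʈ/ (stop).
A voiced bilabial stop is [b], so the surface segment is [b].
The same rule applies at the second boundary: /ʐ/ → [ɖ] next to /c/.

[kɪsoʈbəcɖa]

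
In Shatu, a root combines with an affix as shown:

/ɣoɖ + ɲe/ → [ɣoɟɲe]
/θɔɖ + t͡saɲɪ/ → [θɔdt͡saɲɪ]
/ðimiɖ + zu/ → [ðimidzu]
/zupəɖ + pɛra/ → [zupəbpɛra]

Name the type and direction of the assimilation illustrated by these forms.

The segment that alternates is /ɖ/, which surfaces as [ɟ] when adjacent to /ɲ/.
/ɖ/ is retroflex while /ɲ/ is palatal; the output [ɟ] is palatal, matching the trigger — so the feature that spreads is place.
Manner and voice are unchanged, so the assimilation is partial, not total.
The same holds elsewhere in the data: /ɖ/ → [d] before /t͡s/ (retroflex → alveolar, matching alveolar); /ɖ/ → [d] before /z/ (retroflex → alveolar, matching alveolar); /ɖ/ → [b] before /p/ (retroflex → bilabial, matching bilabial) — only place changes, and always toward the following segment.
Since the segment that changes precedes the conditioning segment, the assimilation is regressive.

regressive place assimilation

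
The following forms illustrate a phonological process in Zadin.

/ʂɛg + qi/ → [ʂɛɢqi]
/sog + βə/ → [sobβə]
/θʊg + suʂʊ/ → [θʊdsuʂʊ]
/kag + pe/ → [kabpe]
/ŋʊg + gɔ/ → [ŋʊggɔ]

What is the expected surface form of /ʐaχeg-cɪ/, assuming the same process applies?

The data show regressive place assimilation: /g/ → [ɢ] before /q/; /g/ → [b] before /β/; /g/ → [d] before /s/; /g/ → [b] before /p/. In each pair only place changes, matching the following consonant, while manner and voice stay constant.
Nothing changes in [ŋʊggɔ]: there the adjacent consonants already agree in place (/g/ and /g/ are both velar), so this form is consistent with the same rule.
The rule targets /g/ (voiced velar stop), which sits before the trigger /c/ (palatal).
The voiced palatal stop is [ɟ], so /g/ → [ɟ].

[ʐaχeɟcɪ]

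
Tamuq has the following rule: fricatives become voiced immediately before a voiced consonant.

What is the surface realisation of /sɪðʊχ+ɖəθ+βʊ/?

[sɪðʊʁɖəðβʊ]

The rule targets /χ/ (voiceless uvular fricative), which sits before the trigger /ɖ/ (voiced).
The voiced uvular fricative is [ʁ], so /χ/ → [ʁ].
At the second juncture, /θ/ likewise becomes [ð] adjacent to /β/.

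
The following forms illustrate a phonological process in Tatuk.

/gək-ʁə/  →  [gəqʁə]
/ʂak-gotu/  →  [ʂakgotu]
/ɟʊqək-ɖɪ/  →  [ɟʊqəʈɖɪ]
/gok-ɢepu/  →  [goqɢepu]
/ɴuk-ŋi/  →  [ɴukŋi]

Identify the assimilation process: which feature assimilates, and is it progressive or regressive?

regressive place assimilation

Underlying /k/ is realised as [q] next to /ʁ/; /ʁ/ itself does not change.
/k/ is velar while /ʁ/ is uvular; the output [q] is uvular, matching the trigger — so the feature that spreads is place.
Manner and voice are unchanged, so the assimilation is partial, not total.
The other alternating forms pattern the same way: /k/ → [ʈ] before /ɖ/ (velar → retroflex, matching retroflex); /k/ → [q] before /ɢ/ (velar → uvular, matching uvular) — only place changes, and always toward the following segment.
Nothing changes in [ʂakgotu], [ɴukŋi]: there the adjacent consonants already agree in place (/k/ and /g/ are both velar; /k/ and /ŋ/ are both velar), so these forms are consistent with the same rule.
The trigger is the following segment, so the direction is regressive (anticipatory).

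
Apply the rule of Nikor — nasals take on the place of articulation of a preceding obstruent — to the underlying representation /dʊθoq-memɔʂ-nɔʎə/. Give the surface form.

The rule targets /m/ (voiced bilabial nasal), which sits after the trigger /q/ (uvular).
A voiced uvular nasal is [ɴ], so the surface segment is [ɴ].
The same rule applies at the second boundary: /n/ → [ɳ] next to /ʂ/.

[dʊθoqɴemɔʂɳɔʎə]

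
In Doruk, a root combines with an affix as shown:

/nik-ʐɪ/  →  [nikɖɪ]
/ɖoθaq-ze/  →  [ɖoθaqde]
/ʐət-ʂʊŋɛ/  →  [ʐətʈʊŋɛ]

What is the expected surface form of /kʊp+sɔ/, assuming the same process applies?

The data show progressive manner assimilation: /ʐ/ → [ɖ] after /k/; /z/ → [d] after /q/; /ʂ/ → [ʈ] after /t/. In each pair only manner changes, matching the preceding consonant, while place and voice stay constant.
/s/ is a voiceless alveolar fricative. The preceding trigger /p/ is a stop, so /s/ must become a stop as well.
The voiceless alveolar stop is [t], so /s/ → [t].

[kʊptɔ]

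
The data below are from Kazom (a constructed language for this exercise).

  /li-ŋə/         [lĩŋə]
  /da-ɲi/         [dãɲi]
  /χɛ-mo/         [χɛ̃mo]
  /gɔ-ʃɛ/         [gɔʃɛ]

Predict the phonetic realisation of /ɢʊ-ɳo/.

[ɢʊ̃ɳo]

The data show regressive nasality assimilation (vowel nasalisation): /i/ → [ĩ] before /ŋ/; /a/ → [ã] before /ɲ/; /ɛ/ → [ɛ̃] before /m/ — a vowel is nasalised by an immediately following nasal consonant.
No change occurs in [gɔʃɛ] because the vowel at the boundary is adjacent to an oral consonant, not a nasal (/ɔ/ next to /ʃ/).
The vowel /ʊ/ is adjacent to the following nasal /ɳ/, so it acquires [+nasal] and surfaces as [ʊ̃].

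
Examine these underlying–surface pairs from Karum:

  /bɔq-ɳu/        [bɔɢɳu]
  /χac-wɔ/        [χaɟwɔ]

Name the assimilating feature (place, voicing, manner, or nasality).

voicing

The segment that alternates is /q/, which surfaces as [ɢ] when adjacent to /ɳ/.
The change voiceless → voiced matches the voicing of the following /ɳ/, identifying this as voicing assimilation.
The other alternating form patterns the same way: /c/ → [ɟ] before /w/ (voiceless → voiced, matching voiced) — only voicing changes, and always toward the following segment.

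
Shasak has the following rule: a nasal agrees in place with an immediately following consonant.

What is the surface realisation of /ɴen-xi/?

[ɴeŋxi]

/n/ is a voiced alveolar nasal. The following trigger /x/ is velar, so /n/ must become velar as well.
The voiced velar nasal is [ŋ], so /n/ → [ŋ].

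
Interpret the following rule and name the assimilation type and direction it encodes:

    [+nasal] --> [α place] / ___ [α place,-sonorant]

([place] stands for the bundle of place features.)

regressive place assimilation

The shared variable α links the value of the place features (abbreviated [place]) on the target to the same value on the neighbouring segment, so place is the feature that assimilates.
The conditioning segment sits to the right of the focus bar, meaning the trigger follows the segment that changes — regressive assimilation.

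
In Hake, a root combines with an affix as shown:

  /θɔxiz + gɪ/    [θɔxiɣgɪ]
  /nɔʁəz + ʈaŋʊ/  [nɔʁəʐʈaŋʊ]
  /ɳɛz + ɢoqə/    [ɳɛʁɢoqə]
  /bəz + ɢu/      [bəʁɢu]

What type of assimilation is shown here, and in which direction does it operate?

Comparing underlying and surface forms, /z/ → [ɣ] is the alternation; the neighbouring /g/ is constant.
/z/ is alveolar while /g/ is velar; the output [ɣ] is velar, matching the trigger — so the feature that spreads is place.
Manner and voice are unchanged, so the assimilation is partial, not total.
The other alternating forms pattern the same way: /z/ → [ʐ] before /ʈ/ (alveolar → retroflex, matching retroflex); /z/ → [ʁ] before /ɢ/ (alveolar → uvular, matching uvular) — only place changes, and always toward the following segment.
Since the segment that changes precedes the conditioning segment, the assimilation is regressive.

regressive place assimilation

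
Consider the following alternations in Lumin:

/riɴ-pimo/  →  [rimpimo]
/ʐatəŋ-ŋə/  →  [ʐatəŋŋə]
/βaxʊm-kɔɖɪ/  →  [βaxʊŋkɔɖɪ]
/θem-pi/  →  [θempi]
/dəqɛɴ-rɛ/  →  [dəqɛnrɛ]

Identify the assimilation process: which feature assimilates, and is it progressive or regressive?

regressive place assimilation

Comparing underlying and surface forms, /ɴ/ → [m] is the alternation; the neighbouring /p/ is constant.
/ɴ/ is uvular while /p/ is bilabial; the output [m] is bilabial, matching the trigger — so the feature that spreads is place.
Manner and voice are unchanged, so the assimilation is partial, not total.
Checking the remaining alternations: /m/ → [ŋ] before /k/ (bilabial → velar, matching velar); /ɴ/ → [n] before /r/ (uvular → alveolar, matching alveolar) — only place changes, and always toward the following segment.
Nothing changes in [ʐatəŋŋə], [θempi]: there the adjacent consonants already agree in place (/ŋ/ and /ŋ/ are both velar; /m/ and /p/ are both bilabial), so these forms are consistent with the same rule.
The trigger is the following segment, so the direction is regressive (anticipatory).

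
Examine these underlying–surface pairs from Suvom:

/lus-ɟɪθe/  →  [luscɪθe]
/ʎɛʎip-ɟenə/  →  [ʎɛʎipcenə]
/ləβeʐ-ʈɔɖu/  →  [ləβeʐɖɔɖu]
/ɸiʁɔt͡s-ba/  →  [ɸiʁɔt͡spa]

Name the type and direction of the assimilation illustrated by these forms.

Underlying /ɟ/ is realised as [c] next to /s/; /s/ itself does not change.
/ɟ/ is voiced while /s/ is voiceless; the output [c] is voiceless, matching the trigger — so the feature that spreads is voicing.
Place and manner are unchanged, so the assimilation is partial, not total.
Checking the remaining alternations: /ɟ/ → [c] after /p/ (voiced → voiceless, matching voiceless); /ʈ/ → [ɖ] after /ʐ/ (voiceless → voiced, matching voiced); /b/ → [p] after /t͡s/ (voiced → voiceless, matching voiceless) — only voicing changes, and always toward the preceding segment.
Since the segment that changes follows the conditioning segment, the assimilation is progressive.

progressive voicing assimilation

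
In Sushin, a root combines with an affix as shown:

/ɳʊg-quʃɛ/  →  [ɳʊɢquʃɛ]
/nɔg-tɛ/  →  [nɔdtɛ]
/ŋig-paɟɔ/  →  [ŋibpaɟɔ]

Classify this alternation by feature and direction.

regressive place assimilation

Underlying /g/ is realised as [ɢ] next to /q/; /q/ itself does not change.
/g/ is velar while /q/ is uvular; the output [ɢ] is uvular, matching the trigger — so the feature that spreads is place.
Manner and voice are unchanged, so the assimilation is partial, not total.
Checking the remaining alternations: /g/ → [d] before /t/ (velar → alveolar, matching alveolar); /g/ → [b] before /p/ (velar → bilabial, matching bilabial) — only place changes, and always toward the following segment.
The trigger is the following segment, so the direction is regressive (anticipatory).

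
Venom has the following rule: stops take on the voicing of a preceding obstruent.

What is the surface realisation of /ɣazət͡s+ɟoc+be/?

/ɟ/ is a voiced palatal stop. The preceding trigger /t͡s/ is voiceless, so /ɟ/ must become voiceless as well.
The voiceless palatal stop is [c], so /ɟ/ → [c].
At the second juncture, /b/ likewise becomes [p] adjacent to /c/.

[ɣazət͡scocpe]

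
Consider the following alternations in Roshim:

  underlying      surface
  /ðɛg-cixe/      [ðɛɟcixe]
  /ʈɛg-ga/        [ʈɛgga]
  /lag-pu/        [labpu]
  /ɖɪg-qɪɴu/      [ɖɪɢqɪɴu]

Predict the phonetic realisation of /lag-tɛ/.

The data show regressive place assimilation: /g/ → [ɟ] before /c/; /g/ → [b] before /p/; /g/ → [ɢ] before /q/. In each pair only place changes, matching the following consonant, while manner and voice stay constant.
No alternation appears in [ʈɛgga]: there the adjacent consonants already agree in place (/g/ and /g/ are both velar), so this form is consistent with the same rule.
/g/ is a voiced velar stop. The following trigger /t/ is alveolar, so /g/ must become alveolar as well.
A voiced alveolar stop is [d], so the surface segment is [d].

[ladtɛ]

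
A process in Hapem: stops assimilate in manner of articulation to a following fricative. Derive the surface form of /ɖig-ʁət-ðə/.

/g/ is a voiced velar stop. The following trigger /ʁ/ is a fricative, so /g/ must become a fricative as well.
A voiced velar fricative is [ɣ], so the surface segment is [ɣ].
The same rule applies at the second boundary: /t/ → [s] next to /ð/.

[ɖiɣʁəsðə]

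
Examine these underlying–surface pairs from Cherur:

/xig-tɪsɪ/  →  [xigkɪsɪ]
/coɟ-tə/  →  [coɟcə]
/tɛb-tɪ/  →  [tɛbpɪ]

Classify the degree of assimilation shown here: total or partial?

The segment that alternates is /t/, which surfaces as [k] when adjacent to /g/.
/t/ is alveolar while /g/ is velar; the output [k] is velar, matching the trigger — so the feature that spreads is place.
Manner and voice are unchanged, so the assimilation is partial, not total.
The other alternating forms pattern the same way: /t/ → [c] after /ɟ/ (alveolar → palatal, matching palatal); /t/ → [p] after /b/ (alveolar → bilabial, matching bilabial) — only place changes, and always toward the preceding segment.

partial assimilation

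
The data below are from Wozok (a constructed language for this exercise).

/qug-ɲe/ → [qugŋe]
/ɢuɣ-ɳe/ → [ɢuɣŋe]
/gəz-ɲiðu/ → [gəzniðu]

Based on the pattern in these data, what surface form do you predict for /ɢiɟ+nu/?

[ɢiɟɲu]

The data show progressive place assimilation: /ɲ/ → [ŋ] after /g/; /ɳ/ → [ŋ] after /ɣ/; /ɲ/ → [n] after /z/. In each pair only place changes, matching the preceding consonant, while manner and voice stay constant.
The rule targets /n/ (voiced alveolar nasal), which sits after the trigger /ɟ/ (palatal).
Changing only its place to palatal gives [ɲ] — the voiced palatal nasal.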